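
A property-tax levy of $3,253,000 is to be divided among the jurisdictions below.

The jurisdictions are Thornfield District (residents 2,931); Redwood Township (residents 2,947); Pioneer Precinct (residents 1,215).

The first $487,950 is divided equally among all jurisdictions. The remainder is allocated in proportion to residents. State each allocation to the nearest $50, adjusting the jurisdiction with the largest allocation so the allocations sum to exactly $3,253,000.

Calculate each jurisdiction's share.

Equal tier: $487,950 ÷ 3 = $162,650 apiece.
Remainder $2,765,050 by residents (total 7,093): Thornfield District 1,142,585.87 → $1,142,600; Redwood Township 1,148,823.11 → $1,148,800; Pioneer Precinct 473,641.02 → $473,650.
Totals: Thornfield District $162,650 + $1,142,600 = $1,305,250; Redwood Township $162,650 + $1,148,800 = $1,311,450; Pioneer Precinct $162,650 + $473,650 = $636,300.

Thornfield District: $1,305,250 | Redwood Township: $1,311,450 | Pioneer Precinct: $636,300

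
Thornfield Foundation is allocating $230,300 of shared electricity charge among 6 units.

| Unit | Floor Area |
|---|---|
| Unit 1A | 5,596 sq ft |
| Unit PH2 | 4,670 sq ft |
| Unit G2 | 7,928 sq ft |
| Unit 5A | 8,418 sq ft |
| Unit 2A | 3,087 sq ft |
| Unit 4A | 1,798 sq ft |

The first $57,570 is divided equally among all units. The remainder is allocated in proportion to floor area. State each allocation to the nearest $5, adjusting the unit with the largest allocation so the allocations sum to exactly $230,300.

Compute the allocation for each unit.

Unit 1A: $40,285; Unit PH2: $35,205; Unit G2: $53,070; Unit 5A: $55,760; Unit 2A: $26,525; Unit 4A: $19,455

Equal tier: $57,570 ÷ 6 = $9,595 apiece.
Remainder $172,730 by floor area (total 31,497): Unit 1A 30,688.54 → $30,690; Unit PH2 25,610.35 → $25,610; Unit G2 43,477.27 → $43,475; Unit 5A 46,164.43 → $46,165; Unit 2A 16,929.15 → $16,930; Unit 4A 9,860.26 → $9,860.
Totals: Unit 1A $9,595 + $30,690 = $40,285; Unit PH2 $9,595 + $25,610 = $35,205; Unit G2 $9,595 + $43,475 = $53,070; Unit 5A $9,595 + $46,165 = $55,760; Unit 2A $9,595 + $16,930 = $26,525; Unit 4A $9,595 + $9,860 = $19,455.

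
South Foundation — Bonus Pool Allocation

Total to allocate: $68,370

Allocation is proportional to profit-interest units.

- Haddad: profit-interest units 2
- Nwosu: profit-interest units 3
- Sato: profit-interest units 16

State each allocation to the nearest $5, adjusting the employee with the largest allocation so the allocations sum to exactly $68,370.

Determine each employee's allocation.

Haddad: $6,510 | Nwosu: $9,765 | Sato: $52,095

Combined profit-interest units = 21.
Raw shares: Haddad 2/21 × $68,370 = 6,511.43; Nwosu 3/21 × $68,370 = 9,767.14; Sato 16/21 × $68,370 = 52,091.43.
Rounded to nearest $5: Haddad $6,510; Nwosu $9,765; Sato $52,090. Sum = $68,365.
Difference $68,370 − $68,365 = +$5 applied to largest allocation (Sato): Sato becomes $52,095.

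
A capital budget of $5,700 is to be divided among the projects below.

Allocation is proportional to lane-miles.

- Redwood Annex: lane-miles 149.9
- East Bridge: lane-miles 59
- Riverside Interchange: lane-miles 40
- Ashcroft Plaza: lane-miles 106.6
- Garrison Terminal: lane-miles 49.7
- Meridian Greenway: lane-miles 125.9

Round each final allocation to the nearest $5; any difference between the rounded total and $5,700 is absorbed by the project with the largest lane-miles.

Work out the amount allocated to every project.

Lane-miles total: 531.1.
Raw shares: Redwood Annex 149.9/531.1 × $5,700 = 1,608.79; East Bridge 59/531.1 × $5,700 = 633.21; Riverside Interchange 40/531.1 × $5,700 = 429.30; Ashcroft Plaza 106.6/531.1 × $5,700 = 1,144.08; Garrison Terminal 49.7/531.1 × $5,700 = 533.40; Meridian Greenway 125.9/531.1 × $5,700 = 1,351.21.
After rounding ($5): Redwood Annex $1,610; East Bridge $635; Riverside Interchange $430; Ashcroft Plaza $1,145; Garrison Terminal $535; Meridian Greenway $1,350. Sum = $5,705.
Difference $5,700 − $5,705 = −$5 applied to largest lane-miles (Redwood Annex): Redwood Annex becomes $1,605.

Redwood Annex: $1,605 · East Bridge: $635 · Riverside Interchange: $430 · Ashcroft Plaza: $1,145 · Garrison Terminal: $535 · Meridian Greenway: $1,350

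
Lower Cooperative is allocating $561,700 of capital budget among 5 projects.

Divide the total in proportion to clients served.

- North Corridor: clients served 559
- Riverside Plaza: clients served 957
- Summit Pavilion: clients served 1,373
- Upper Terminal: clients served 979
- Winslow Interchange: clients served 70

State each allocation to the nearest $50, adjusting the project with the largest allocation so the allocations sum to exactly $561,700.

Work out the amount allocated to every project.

Sum of clients served: 3,938.
Raw shares: North Corridor 559/3,938 × $561,700 = 79,733.44; Riverside Plaza 957/3,938 × $561,700 = 136,502.51; Summit Pavilion 1,373/3,938 × $561,700 = 195,839.03; Upper Terminal 979/3,938 × $561,700 = 139,640.50; Winslow Interchange 70/3,938 × $561,700 = 9,984.51.
Rounded to nearest $50: North Corridor $79,750; Riverside Plaza $136,500; Summit Pavilion $195,850; Upper Terminal $139,650; Winslow Interchange $10,000. Sum = $561,750.
Difference $561,700 − $561,750 = −$50 applied to largest allocation (Summit Pavilion): Summit Pavilion becomes $195,800.

North Corridor: $79,750 | Riverside Plaza: $136,500 | Summit Pavilion: $195,800 | Upper Terminal: $139,650 | Winslow Interchange: $10,000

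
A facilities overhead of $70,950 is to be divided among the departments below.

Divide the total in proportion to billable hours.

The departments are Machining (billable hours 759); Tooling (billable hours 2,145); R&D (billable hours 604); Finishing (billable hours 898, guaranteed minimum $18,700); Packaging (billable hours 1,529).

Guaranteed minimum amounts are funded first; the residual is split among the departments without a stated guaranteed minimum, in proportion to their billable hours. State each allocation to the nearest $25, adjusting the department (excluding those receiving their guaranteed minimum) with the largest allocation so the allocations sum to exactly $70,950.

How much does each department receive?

Guaranteed amounts: Finishing $18,700. Residual $52,250.
Residual split over remaining billable hours 5,037: Machining 7,873.29 → $7,875; Tooling 22,250.60 → $22,250; R&D 6,265.44 → $6,275; Packaging 15,860.68 → $15,850.

Machining: $7,875; Tooling: $22,250; R&D: $6,275; Finishing: $18,700; Packaging: $15,850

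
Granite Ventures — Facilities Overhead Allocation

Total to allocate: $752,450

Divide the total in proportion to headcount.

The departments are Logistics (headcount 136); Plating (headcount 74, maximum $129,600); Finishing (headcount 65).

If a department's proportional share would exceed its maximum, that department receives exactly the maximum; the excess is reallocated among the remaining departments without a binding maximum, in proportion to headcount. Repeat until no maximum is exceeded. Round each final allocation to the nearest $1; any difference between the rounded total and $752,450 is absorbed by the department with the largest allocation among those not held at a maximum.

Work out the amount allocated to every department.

Logistics: $421,431; Plating: $129,600; Finishing: $201,419

Combined headcount = 275.
Proportional shares (ignoring caps): Logistics 372,120.73; Plating 202,477.45; Finishing 177,851.82.
Cap binds for Plating ($129,600); remaining pool $622,850 reallocated over remaining headcount 201.
Remaining shares: Logistics 421,430.85 → $421,431; Finishing 201,419.15 → $201,419.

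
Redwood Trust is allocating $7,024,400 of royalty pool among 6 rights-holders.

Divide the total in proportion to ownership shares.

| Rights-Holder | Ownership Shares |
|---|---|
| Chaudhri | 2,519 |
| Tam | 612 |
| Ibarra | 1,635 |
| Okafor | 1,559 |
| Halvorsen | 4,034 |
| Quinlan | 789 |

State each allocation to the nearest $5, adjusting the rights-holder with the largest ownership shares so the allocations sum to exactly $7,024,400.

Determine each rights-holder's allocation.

Chaudhri: $1,587,230; Tam: $385,625; Ibarra: $1,030,220; Okafor: $982,330; Halvorsen: $2,541,845; Quinlan: $497,150

Combined ownership shares = 11,148.
Unrounded shares: Chaudhri 2,519/11,148 × $7,024,400 = 1,587,232.11; Tam 612/11,148 × $7,024,400 = 385,623.68; Ibarra 1,635/11,148 × $7,024,400 = 1,030,220.13; Okafor 1,559/11,148 × $7,024,400 = 982,332.22; Halvorsen 4,034/11,148 × $7,024,400 = 2,541,839.76; Quinlan 789/11,148 × $7,024,400 = 497,152.10.
At nearest $5: Chaudhri $1,587,230; Tam $385,625; Ibarra $1,030,220; Okafor $982,330; Halvorsen $2,541,840; Quinlan $497,150. Sum = $7,024,395.
Difference $7,024,400 − $7,024,395 = +$5 applied to largest ownership shares (Halvorsen): Halvorsen becomes $2,541,845.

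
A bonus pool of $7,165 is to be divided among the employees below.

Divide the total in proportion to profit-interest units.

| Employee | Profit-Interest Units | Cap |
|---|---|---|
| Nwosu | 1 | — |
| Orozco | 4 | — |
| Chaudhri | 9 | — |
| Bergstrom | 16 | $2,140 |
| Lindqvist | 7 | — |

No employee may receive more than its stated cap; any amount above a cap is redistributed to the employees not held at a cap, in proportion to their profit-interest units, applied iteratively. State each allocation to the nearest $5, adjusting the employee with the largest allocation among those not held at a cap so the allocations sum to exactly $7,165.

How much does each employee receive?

Nwosu: $240; Orozco: $955; Chaudhri: $2,155; Bergstrom: $2,140; Lindqvist: $1,675

Sum of profit-interest units: 37.
Proportional shares (ignoring caps): Nwosu 193.65; Orozco 774.59; Chaudhri 1,742.84; Bergstrom 3,098.38; Lindqvist 1,355.54.
Cap binds for Bergstrom ($2,140); balance $5,025 reallocated over remaining profit-interest units 21.
Remaining shares: Nwosu 239.29 → $240; Orozco 957.14 → $955; Chaudhri 2,153.57 → $2,155; Lindqvist 1,675.00 → $1,675.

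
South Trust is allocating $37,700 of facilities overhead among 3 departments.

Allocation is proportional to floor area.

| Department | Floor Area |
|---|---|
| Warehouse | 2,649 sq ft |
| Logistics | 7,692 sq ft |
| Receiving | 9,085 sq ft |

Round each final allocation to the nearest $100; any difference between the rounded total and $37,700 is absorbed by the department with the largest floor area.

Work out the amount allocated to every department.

Combined floor area = 19,426.
Proportional shares: Warehouse 2,649/19,426 × $37,700 = 5,140.91; Logistics 7,692/19,426 × $37,700 = 14,927.85; Receiving 9,085/19,426 × $37,700 = 17,631.24.
At nearest $100: Warehouse $5,100; Logistics $14,900; Receiving $17,600. Sum = $37,600.
Difference $37,700 − $37,600 = +$100 applied to largest floor area (Receiving): Receiving becomes $17,700.

Warehouse: $5,100 · Logistics: $14,900 · Receiving: $17,700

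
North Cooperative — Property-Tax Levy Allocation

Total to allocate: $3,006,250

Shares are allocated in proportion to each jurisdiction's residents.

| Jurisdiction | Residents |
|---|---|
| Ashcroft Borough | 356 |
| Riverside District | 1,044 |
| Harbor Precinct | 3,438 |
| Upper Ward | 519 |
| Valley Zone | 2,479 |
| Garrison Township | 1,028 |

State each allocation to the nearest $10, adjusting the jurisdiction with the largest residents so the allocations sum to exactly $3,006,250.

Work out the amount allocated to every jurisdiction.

Ashcroft Borough: $120,740 · Riverside District: $354,080 · Harbor Precinct: $1,166,000 · Upper Ward: $176,020 · Valley Zone: $840,760 · Garrison Township: $348,650

Total residents = 356 + 1,044 + 3,438 + 519 + 2,479 + 1,028 = 8,864.
Pro-rata amounts: Ashcroft Borough 120,738.38; Riverside District 354,075.47; Harbor Precinct 1,166,007.16; Upper Ward 176,020.28; Valley Zone 840,759.67; Garrison Township 348,649.03.
At nearest $10: Ashcroft Borough $120,740; Riverside District $354,080; Harbor Precinct $1,166,010; Upper Ward $176,020; Valley Zone $840,760; Garrison Township $348,650. Sum = $3,006,260.
Difference $3,006,250 − $3,006,260 = −$10 applied to largest residents (Harbor Precinct): Harbor Precinct becomes $1,166,000.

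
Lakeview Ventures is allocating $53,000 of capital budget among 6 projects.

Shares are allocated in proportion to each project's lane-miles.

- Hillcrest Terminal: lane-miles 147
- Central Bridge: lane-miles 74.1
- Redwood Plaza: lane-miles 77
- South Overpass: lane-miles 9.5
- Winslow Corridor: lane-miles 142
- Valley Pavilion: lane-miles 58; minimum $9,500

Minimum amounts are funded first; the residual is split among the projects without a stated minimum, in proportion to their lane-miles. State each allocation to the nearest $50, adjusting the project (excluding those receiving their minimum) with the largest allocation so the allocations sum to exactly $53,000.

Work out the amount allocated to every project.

Hillcrest Terminal: $14,250 | Central Bridge: $7,150 | Redwood Plaza: $7,450 | South Overpass: $900 | Winslow Corridor: $13,750 | Valley Pavilion: $9,500

Guaranteed amounts: Valley Pavilion $9,500. Residual $43,500.
Residual split over remaining lane-miles 449.6: Hillcrest Terminal 14,222.64 → $14,200; Central Bridge 7,169.37 → $7,150; Redwood Plaza 7,449.96 → $7,450; South Overpass 919.15 → $900; Winslow Corridor 13,738.88 → $13,750.
Rounding difference +$50 applied to Hillcrest Terminal → $14,250.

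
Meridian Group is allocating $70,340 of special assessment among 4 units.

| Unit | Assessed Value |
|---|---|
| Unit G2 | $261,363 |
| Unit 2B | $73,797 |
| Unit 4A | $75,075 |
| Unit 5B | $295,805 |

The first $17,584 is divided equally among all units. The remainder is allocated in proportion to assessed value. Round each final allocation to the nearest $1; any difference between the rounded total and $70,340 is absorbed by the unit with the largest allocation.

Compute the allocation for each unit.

First tranche $17,584 split equally: $4,396 each.
Remainder $52,756 by assessed value (total 706,040): Unit G2 19,529.30 → $19,529; Unit 2B 5,514.18 → $5,514; Unit 4A 5,609.68 → $5,610; Unit 5B 22,102.84 → $22,103.
Totals: Unit G2 $4,396 + $19,529 = $23,925; Unit 2B $4,396 + $5,514 = $9,910; Unit 4A $4,396 + $5,610 = $10,006; Unit 5B $4,396 + $22,103 = $26,499.

Unit G2: $23,925; Unit 2B: $9,910; Unit 4A: $10,006; Unit 5B: $26,499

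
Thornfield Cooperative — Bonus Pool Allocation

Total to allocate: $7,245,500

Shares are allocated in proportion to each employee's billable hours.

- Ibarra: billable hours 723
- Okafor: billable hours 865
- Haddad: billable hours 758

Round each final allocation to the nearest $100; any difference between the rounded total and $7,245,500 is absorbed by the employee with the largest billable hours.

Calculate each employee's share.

Combined billable hours = 723 + 865 + 758 = 2,346.
Unrounded shares: Ibarra 2,232,948.21; Okafor 2,671,507.89; Haddad 2,341,043.90.
After rounding ($100): Ibarra $2,232,900; Okafor $2,671,500; Haddad $2,341,000. Sum = $7,245,400.
Difference $7,245,500 − $7,245,400 = +$100 applied to largest billable hours (Okafor): Okafor becomes $2,671,600.

Ibarra: $2,232,900 | Okafor: $2,671,600 | Haddad: $2,341,000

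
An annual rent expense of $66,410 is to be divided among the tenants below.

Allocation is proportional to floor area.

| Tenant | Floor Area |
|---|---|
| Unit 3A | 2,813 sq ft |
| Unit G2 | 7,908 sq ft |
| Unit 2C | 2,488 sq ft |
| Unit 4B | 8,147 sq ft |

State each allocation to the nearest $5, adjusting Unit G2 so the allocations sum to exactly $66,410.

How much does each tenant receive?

Unit 3A: $8,745 · Unit G2: $24,595 · Unit 2C: $7,735 · Unit 4B: $25,335

Total floor area = 21,356.
Pro-rata amounts: Unit 3A 2,813/21,356 × $66,410 = 8,747.49; Unit G2 7,908/21,356 × $66,410 = 24,591.23; Unit 2C 2,488/21,356 × $66,410 = 7,736.85; Unit 4B 8,147/21,356 × $66,410 = 25,334.44.
After rounding ($5): Unit 3A $8,745; Unit G2 $24,590; Unit 2C $7,735; Unit 4B $25,335. Sum = $66,405.
Difference $66,410 − $66,405 = +$5 applied to Unit G2: Unit G2 becomes $24,595.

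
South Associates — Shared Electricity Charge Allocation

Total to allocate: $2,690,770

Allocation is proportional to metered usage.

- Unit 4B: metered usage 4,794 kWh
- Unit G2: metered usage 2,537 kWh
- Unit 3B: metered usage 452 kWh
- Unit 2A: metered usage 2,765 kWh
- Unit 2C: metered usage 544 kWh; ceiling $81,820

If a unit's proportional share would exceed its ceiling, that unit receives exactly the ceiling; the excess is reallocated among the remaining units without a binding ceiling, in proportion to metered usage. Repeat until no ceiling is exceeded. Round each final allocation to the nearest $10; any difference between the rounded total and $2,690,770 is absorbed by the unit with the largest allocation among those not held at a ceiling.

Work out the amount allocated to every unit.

Total metered usage = 11,092.
Pro-rata shares before constraints: Unit 4B 1,162,959.92; Unit G2 615,442.07; Unit 3B 109,649.12; Unit 2A 670,751.81; Unit 2C 131,967.08.
Held at cap: Unit 2C ($81,820); balance $2,608,950 reallocated over remaining metered usage 10,548.
Shares after redistribution: Unit 4B 1,185,751.45 → $1,185,750; Unit G2 627,503.43 → $627,500; Unit 3B 111,798.01 → $111,800; Unit 2A 683,897.11 → $683,900.

Unit 4B: $1,185,750 · Unit G2: $627,500 · Unit 3B: $111,800 · Unit 2A: $683,900 · Unit 2C: $81,820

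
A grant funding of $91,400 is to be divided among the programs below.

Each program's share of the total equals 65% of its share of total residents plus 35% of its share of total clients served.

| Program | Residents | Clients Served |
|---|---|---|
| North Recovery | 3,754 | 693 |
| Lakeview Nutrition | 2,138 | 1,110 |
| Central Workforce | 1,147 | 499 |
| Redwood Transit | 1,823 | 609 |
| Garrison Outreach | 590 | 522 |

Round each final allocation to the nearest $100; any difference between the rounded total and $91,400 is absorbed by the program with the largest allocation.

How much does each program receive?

North Recovery: $30,000; Lakeview Nutrition: $23,800; Central Workforce: $11,900; Redwood Transit: $17,100; Garrison Outreach: $8,600

Totals — residents 9,452, clients served 3,433.
Combined weights (65% residents + 35% clients served): North Recovery 0.3288; Lakeview Nutrition 0.2602; Central Workforce 0.1298; Redwood Transit 0.1875; Garrison Outreach 0.0938.
Pro-rata amounts: North Recovery 30,053.19; Lakeview Nutrition 23,781.68; Central Workforce 11,859.27; Redwood Transit 17,133.25; Garrison Outreach 8,572.61.
Rounded to nearest $100: North Recovery $30,100; Lakeview Nutrition $23,800; Central Workforce $11,900; Redwood Transit $17,100; Garrison Outreach $8,600. Sum = $91,500.
Difference $91,400 − $91,500 = −$100 applied to largest allocation (North Recovery): North Recovery becomes $30,000.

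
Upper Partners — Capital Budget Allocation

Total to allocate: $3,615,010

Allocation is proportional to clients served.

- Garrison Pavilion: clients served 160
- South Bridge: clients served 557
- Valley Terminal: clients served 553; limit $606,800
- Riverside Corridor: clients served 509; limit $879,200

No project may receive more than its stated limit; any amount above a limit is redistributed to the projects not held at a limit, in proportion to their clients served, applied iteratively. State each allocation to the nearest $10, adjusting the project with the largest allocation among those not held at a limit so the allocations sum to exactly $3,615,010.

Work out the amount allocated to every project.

Clients served total: 1,779.
Proportional shares (ignoring caps): Garrison Pavilion 325,127.37; South Bridge 1,131,849.67; Valley Terminal 1,123,721.49; Riverside Corridor 1,034,311.46.
Held at cap: Valley Terminal ($606,800), Riverside Corridor ($879,200); balance $2,129,010 reallocated over remaining clients served 717.
Redistributed shares: Garrison Pavilion 475,092.89 → $475,090; South Bridge 1,653,917.11 → $1,653,920.

Garrison Pavilion: $475,090 | South Bridge: $1,653,920 | Valley Terminal: $606,800 | Riverside Corridor: $879,200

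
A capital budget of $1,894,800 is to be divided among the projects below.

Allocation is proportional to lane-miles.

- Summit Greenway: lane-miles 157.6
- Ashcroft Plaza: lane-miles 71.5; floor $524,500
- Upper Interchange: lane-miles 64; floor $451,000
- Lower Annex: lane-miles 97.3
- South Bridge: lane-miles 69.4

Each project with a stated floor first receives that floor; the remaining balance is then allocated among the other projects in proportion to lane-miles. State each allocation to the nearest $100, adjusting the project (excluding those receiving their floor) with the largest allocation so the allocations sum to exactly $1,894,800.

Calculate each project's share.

Summit Greenway: $446,800 | Ashcroft Plaza: $524,500 | Upper Interchange: $451,000 | Lower Annex: $275,800 | South Bridge: $196,700

Fund the minimums — Ashcroft Plaza $524,500; Upper Interchange $451,000. Residual $919,300.
Residual split over remaining lane-miles 324.3: Summit Greenway 446,752.02 → $446,800; Lower Annex 275,818.35 → $275,800; South Bridge 196,729.63 → $196,700.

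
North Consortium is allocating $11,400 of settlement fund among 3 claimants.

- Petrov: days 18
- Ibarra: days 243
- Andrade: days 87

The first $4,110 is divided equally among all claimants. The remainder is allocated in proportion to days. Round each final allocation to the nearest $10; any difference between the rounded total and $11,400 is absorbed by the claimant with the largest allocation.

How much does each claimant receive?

$4,110 shared equally gives $1,370 per claimant.
Remainder $7,290 by days (total 348): Petrov 377.07 → $380; Ibarra 5,090.43 → $5,090; Andrade 1,822.50 → $1,820.
Totals: Petrov $1,370 + $380 = $1,750; Ibarra $1,370 + $5,090 = $6,460; Andrade $1,370 + $1,820 = $3,190.

Petrov: $1,750; Ibarra: $6,460; Andrade: $3,190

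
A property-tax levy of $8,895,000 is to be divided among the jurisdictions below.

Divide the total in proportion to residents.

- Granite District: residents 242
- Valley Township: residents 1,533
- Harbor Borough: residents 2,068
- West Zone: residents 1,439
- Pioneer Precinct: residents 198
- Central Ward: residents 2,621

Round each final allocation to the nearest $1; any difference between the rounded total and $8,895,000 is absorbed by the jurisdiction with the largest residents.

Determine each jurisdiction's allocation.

Granite District: $265,719 | Valley Township: $1,683,253 | Harbor Borough: $2,270,690 | West Zone: $1,580,040 | Pioneer Precinct: $217,406 | Central Ward: $2,877,892

Sum of residents: 8,101.
Unrounded shares: Granite District 242/8,101 × $8,895,000 = 265,719.05; Valley Township 1,533/8,101 × $8,895,000 = 1,683,253.30; Harbor Borough 2,068/8,101 × $8,895,000 = 2,270,690.04; West Zone 1,439/8,101 × $8,895,000 = 1,580,040.12; Pioneer Precinct 198/8,101 × $8,895,000 = 217,406.49; Central Ward 2,621/8,101 × $8,895,000 = 2,877,891.00.
After rounding ($1): Granite District $265,719; Valley Township $1,683,253; Harbor Borough $2,270,690; West Zone $1,580,040; Pioneer Precinct $217,406; Central Ward $2,877,891. Sum = $8,894,999.
Difference $8,895,000 − $8,894,999 = +$1 applied to largest residents (Central Ward): Central Ward becomes $2,877,892.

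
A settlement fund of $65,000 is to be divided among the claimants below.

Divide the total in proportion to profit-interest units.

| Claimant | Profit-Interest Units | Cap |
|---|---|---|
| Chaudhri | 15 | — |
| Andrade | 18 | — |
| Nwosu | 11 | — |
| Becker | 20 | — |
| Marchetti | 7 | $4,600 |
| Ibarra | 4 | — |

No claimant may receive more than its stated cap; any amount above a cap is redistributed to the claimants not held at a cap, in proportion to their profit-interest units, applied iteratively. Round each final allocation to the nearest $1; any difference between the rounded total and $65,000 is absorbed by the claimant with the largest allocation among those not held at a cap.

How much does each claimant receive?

Sum of profit-interest units: 75.
Pro-rata shares before constraints: Chaudhri 13,000.00; Andrade 15,600.00; Nwosu 9,533.33; Becker 17,333.33; Marchetti 6,066.67; Ibarra 3,466.67.
Cap binds for Marchetti ($4,600); remaining pool $60,400 reallocated over remaining profit-interest units 68.
Redistributed shares: Chaudhri 13,323.53 → $13,324; Andrade 15,988.24 → $15,988; Nwosu 9,770.59 → $9,771; Becker 17,764.71 → $17,765; Ibarra 3,552.94 → $3,553.
Rounding difference −$1 applied to Becker → $17,764.

Chaudhri: $13,324 · Andrade: $15,988 · Nwosu: $9,771 · Becker: $17,764 · Marchetti: $4,600 · Ibarra: $3,553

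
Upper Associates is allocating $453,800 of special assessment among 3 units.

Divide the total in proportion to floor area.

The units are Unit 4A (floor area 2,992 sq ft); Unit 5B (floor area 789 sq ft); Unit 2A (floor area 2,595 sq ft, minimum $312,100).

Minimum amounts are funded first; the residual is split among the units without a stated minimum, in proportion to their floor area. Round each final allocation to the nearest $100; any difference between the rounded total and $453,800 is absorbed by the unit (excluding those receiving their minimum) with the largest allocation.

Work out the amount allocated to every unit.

Unit 4A: $112,100 · Unit 5B: $29,600 · Unit 2A: $312,100

Guaranteed amounts: Unit 2A $312,100. Remaining pool $141,700.
Remaining pool split over remaining floor area 3,781: Unit 4A 112,130.76 → $112,100; Unit 5B 29,569.24 → $29,600.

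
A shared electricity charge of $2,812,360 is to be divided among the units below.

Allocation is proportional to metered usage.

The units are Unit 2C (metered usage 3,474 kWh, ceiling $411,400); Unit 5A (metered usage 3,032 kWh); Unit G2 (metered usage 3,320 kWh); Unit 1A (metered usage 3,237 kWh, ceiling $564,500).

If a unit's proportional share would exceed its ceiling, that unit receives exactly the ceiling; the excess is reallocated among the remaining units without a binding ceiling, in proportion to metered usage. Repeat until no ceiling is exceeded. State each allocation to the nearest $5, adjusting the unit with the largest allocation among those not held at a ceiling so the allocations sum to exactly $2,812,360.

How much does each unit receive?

Unit 2C: $411,400 | Unit 5A: $876,595 | Unit G2: $959,865 | Unit 1A: $564,500

Metered usage total: 13,063.
Unconstrained shares: Unit 2C 747,924.57; Unit 5A 652,765.48; Unit G2 714,769.59; Unit 1A 696,900.35.
Cap binds for Unit 2C ($411,400), Unit 1A ($564,500); residual $1,836,460 reallocated over remaining metered usage 6,352.
Remaining shares: Unit 5A 876,597.41 → $876,595; Unit G2 959,862.59 → $959,865.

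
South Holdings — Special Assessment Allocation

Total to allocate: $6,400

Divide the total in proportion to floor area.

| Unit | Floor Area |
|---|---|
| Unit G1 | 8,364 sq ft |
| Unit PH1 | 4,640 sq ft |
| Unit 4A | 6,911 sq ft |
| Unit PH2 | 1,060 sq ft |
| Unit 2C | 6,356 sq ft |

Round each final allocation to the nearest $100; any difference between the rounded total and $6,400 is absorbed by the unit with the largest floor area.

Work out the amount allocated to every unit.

Unit G1: $2,000 | Unit PH1: $1,100 | Unit 4A: $1,600 | Unit PH2: $200 | Unit 2C: $1,500

Combined floor area = 8,364 + 4,640 + 6,911 + 1,060 + 6,356 = 27,331.
Pro-rata amounts: Unit G1 1,958.57; Unit PH1 1,086.53; Unit 4A 1,618.32; Unit PH2 248.22; Unit 2C 1,488.36.
Rounded to nearest $100: Unit G1 $2,000; Unit PH1 $1,100; Unit 4A $1,600; Unit PH2 $200; Unit 2C $1,500. Sum = $6,400.
No rounding difference to absorb.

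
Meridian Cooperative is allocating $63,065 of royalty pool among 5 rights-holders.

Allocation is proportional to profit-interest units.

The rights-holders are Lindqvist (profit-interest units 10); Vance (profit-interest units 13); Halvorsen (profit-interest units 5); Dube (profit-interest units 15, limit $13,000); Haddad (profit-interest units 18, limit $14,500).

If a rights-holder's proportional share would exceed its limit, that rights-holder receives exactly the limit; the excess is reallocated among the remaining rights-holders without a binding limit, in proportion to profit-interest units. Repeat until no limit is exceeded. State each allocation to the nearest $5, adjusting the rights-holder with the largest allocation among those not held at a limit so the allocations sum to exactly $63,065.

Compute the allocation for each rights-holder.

Sum of profit-interest units: 61.
Unconstrained shares: Lindqvist 10,338.52; Vance 13,440.08; Halvorsen 5,169.26; Dube 15,507.79; Haddad 18,609.34.
Capped: Dube ($13,000), Haddad ($14,500); balance $35,565 reallocated over remaining profit-interest units 28.
Remaining shares: Lindqvist 12,701.79 → $12,700; Vance 16,512.32 → $16,510; Halvorsen 6,350.89 → $6,350.
Rounding difference +$5 applied to Vance → $16,515.

Lindqvist: $12,700; Vance: $16,515; Halvorsen: $6,350; Dube: $13,000; Haddad: $14,500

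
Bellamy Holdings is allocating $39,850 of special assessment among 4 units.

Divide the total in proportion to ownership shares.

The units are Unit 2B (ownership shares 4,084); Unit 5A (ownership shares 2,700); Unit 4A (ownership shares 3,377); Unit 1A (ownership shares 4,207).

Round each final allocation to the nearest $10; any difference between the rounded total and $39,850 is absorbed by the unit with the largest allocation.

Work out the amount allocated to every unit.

Total ownership shares = 14,368.
Proportional shares: Unit 2B 4,084/14,368 × $39,850 = 11,327.07; Unit 5A 2,700/14,368 × $39,850 = 7,488.52; Unit 4A 3,377/14,368 × $39,850 = 9,366.19; Unit 1A 4,207/14,368 × $39,850 = 11,668.22.
Rounded to nearest $10: Unit 2B $11,330; Unit 5A $7,490; Unit 4A $9,370; Unit 1A $11,670. Sum = $39,860.
Difference $39,850 − $39,860 = −$10 applied to largest allocation (Unit 1A): Unit 1A becomes $11,660.

Unit 2B: $11,330; Unit 5A: $7,490; Unit 4A: $9,370; Unit 1A: $11,660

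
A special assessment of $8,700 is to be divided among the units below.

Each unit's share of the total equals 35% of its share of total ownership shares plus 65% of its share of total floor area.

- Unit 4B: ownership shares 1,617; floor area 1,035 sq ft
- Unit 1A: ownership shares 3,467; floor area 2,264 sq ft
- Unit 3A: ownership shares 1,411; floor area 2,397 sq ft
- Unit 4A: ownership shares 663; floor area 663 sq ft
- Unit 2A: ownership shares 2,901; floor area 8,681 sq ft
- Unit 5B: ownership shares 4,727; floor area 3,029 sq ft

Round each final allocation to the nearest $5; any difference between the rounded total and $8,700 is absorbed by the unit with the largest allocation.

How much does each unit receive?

Unit 4B: $655 · Unit 1A: $1,425 · Unit 3A: $1,040 · Unit 4A: $345 · Unit 2A: $3,315 · Unit 5B: $1,920

Totals — ownership shares 14,786, floor area 18,069.
Blended shares (35% ownership shares + 65% floor area): Unit 4B 0.0755; Unit 1A 0.1635; Unit 3A 0.1196; Unit 4A 0.0395; Unit 2A 0.3810; Unit 5B 0.2209.
Raw shares: Unit 4B 656.92; Unit 1A 1,422.54; Unit 3A 1,040.76; Unit 4A 344.03; Unit 2A 3,314.29; Unit 5B 1,921.45.
After rounding ($5): Unit 4B $655; Unit 1A $1,425; Unit 3A $1,040; Unit 4A $345; Unit 2A $3,315; Unit 5B $1,920. Sum = $8,700.
No rounding difference to absorb.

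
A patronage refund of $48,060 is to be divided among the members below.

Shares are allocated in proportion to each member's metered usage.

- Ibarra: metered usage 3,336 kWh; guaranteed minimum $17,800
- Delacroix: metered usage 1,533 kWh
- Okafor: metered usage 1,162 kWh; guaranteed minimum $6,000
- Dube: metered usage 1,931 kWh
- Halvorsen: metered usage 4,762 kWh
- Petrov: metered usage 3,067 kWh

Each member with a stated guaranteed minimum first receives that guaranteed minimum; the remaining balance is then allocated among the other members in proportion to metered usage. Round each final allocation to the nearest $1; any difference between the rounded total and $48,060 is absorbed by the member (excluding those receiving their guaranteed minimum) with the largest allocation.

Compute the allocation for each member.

Ibarra: $17,800 | Delacroix: $3,293 | Okafor: $6,000 | Dube: $4,148 | Halvorsen: $10,230 | Petrov: $6,589

Fund the minimums — Ibarra $17,800; Okafor $6,000. Remaining pool $24,260.
Remaining pool split over remaining metered usage 11,293: Delacroix 3,293.24 → $3,293; Dube 4,148.24 → $4,148; Halvorsen 10,229.89 → $10,230; Petrov 6,588.63 → $6,589.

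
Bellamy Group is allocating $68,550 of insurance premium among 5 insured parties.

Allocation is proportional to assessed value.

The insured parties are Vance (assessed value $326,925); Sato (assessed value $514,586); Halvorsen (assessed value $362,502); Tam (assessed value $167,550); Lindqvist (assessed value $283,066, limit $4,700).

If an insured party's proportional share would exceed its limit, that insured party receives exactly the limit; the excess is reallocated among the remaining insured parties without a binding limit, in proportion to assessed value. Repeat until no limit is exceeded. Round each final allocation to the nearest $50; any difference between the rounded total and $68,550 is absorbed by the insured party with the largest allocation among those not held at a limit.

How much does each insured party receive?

Vance: $15,200; Sato: $23,950; Halvorsen: $16,900; Tam: $7,800; Lindqvist: $4,700

Total assessed value = 1,654,629.
Proportional shares (ignoring caps): Vance 13,544.25; Sato 21,318.90; Halvorsen 15,018.18; Tam 6,941.47; Lindqvist 11,727.21.
Held at cap: Lindqvist ($4,700); balance $63,850 reallocated over remaining assessed value 1,371,563.
Shares after redistribution: Vance 15,219.25 → $15,200; Sato 23,955.38 → $23,950; Halvorsen 16,875.46 → $16,900; Tam 7,799.91 → $7,800.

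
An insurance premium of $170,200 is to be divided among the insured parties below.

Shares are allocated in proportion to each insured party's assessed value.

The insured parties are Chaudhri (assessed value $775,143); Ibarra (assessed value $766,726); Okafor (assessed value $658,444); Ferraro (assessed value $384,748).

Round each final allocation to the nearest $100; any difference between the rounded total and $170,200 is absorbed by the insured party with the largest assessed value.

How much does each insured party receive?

Chaudhri: $51,000 · Ibarra: $50,500 · Okafor: $43,400 · Ferraro: $25,300

Total assessed value = 775,143 + 766,726 + 658,444 + 384,748 = 2,585,061.
Proportional shares: Chaudhri 51,035.29; Ibarra 50,481.12; Okafor 43,351.85; Ferraro 25,331.75.
At nearest $100: Chaudhri $51,000; Ibarra $50,500; Okafor $43,400; Ferraro $25,300. Sum = $170,200.
Sum already equals the total — no adjustment.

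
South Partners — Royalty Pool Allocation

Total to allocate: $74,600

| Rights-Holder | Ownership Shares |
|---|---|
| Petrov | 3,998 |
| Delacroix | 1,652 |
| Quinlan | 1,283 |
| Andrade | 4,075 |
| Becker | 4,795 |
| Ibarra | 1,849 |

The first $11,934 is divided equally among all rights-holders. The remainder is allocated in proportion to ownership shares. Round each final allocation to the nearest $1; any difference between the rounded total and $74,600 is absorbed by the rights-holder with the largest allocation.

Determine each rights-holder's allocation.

$11,934 shared equally gives $1,989 per rights-holder.
Remainder $62,666 by ownership shares (total 17,652): Petrov 14,193.22 → $14,193; Delacroix 5,864.73 → $5,865; Quinlan 4,554.75 → $4,555; Andrade 14,466.57 → $14,467; Becker 17,022.63 → $17,023; Ibarra 6,564.10 → $6,564.
Rounding difference −$1 on remainder applied to Becker.
Totals: Petrov $1,989 + $14,193 = $16,182; Delacroix $1,989 + $5,865 = $7,854; Quinlan $1,989 + $4,555 = $6,544; Andrade $1,989 + $14,467 = $16,456; Becker $1,989 + $17,022 = $19,011; Ibarra $1,989 + $6,564 = $8,553.

Petrov: $16,182; Delacroix: $7,854; Quinlan: $6,544; Andrade: $16,456; Becker: $19,011; Ibarra: $8,553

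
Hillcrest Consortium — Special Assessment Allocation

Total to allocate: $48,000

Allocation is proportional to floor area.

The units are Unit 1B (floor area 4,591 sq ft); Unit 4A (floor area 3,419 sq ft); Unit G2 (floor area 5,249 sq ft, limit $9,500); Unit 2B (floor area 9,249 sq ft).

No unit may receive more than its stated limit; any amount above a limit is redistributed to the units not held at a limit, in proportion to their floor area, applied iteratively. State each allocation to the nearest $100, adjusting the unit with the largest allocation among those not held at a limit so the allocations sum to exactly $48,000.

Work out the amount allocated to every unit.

Unit 1B: $10,200; Unit 4A: $7,600; Unit G2: $9,500; Unit 2B: $20,700

Combined floor area = 22,508.
Unconstrained shares: Unit 1B 9,790.65; Unit 4A 7,291.27; Unit G2 11,193.89; Unit 2B 19,724.19.
Capped: Unit G2 ($9,500); remaining pool $38,500 reallocated over remaining floor area 17,259.
Remaining shares: Unit 1B 10,241.24 → $10,200; Unit 4A 7,626.83 → $7,600; Unit 2B 20,631.93 → $20,600.
Rounding difference +$100 applied to Unit 2B → $20,700.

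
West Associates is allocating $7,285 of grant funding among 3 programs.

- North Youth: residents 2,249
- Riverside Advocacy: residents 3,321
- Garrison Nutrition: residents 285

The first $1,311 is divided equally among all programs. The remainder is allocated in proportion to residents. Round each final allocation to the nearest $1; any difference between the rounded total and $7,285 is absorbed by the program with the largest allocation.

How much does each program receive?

$1,311 shared equally gives $437 per program.
Remainder $5,974 by residents (total 5,855): North Youth 2,294.71 → $2,295; Riverside Advocacy 3,388.498 → $3,388; Garrison Nutrition 290.79 → $291.
Totals: North Youth $437 + $2,295 = $2,732; Riverside Advocacy $437 + $3,388 = $3,825; Garrison Nutrition $437 + $291 = $728.

North Youth: $2,732; Riverside Advocacy: $3,825; Garrison Nutrition: $728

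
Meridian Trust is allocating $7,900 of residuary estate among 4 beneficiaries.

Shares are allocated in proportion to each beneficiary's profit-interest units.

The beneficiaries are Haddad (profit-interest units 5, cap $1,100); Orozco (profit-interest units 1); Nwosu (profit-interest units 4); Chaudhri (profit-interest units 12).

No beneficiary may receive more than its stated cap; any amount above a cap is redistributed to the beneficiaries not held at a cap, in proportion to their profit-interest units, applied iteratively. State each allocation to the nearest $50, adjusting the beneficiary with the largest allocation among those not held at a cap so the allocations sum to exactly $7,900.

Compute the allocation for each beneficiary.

Haddad: $1,100; Orozco: $400; Nwosu: $1,600; Chaudhri: $4,800

Sum of profit-interest units: 22.
Proportional shares (ignoring caps): Haddad 1,795.45; Orozco 359.09; Nwosu 1,436.36; Chaudhri 4,309.09.
Cap binds for Haddad ($1,100); residual $6,800 reallocated over remaining profit-interest units 17.
Shares after redistribution: Orozco 400.00 → $400; Nwosu 1,600.00 → $1,600; Chaudhri 4,800.00 → $4,800.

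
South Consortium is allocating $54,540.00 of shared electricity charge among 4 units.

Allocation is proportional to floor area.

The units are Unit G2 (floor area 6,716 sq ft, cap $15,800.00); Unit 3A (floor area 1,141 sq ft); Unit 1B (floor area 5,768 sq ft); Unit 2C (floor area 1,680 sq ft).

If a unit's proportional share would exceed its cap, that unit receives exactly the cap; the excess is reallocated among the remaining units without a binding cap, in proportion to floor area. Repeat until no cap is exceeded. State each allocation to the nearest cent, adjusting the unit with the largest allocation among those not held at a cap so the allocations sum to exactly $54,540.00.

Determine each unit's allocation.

Unit G2: $15,800.00 · Unit 3A: $5,146.39 · Unit 1B: $26,016.10 · Unit 2C: $7,577.51

Sum of floor area: 15,305.
Unconstrained shares: Unit G2 23,932.7435; Unit 3A 4,066.0007; Unit 1B 20,554.5064; Unit 2C 5,986.7494.
Held at cap: Unit G2 ($15,800.00); remaining pool $38,740.00 reallocated over remaining floor area 8,589.
Shares after redistribution: Unit 3A 5,146.3896 → $5,146.39; Unit 1B 26,016.1043 → $26,016.10; Unit 2C 7,577.5061 → $7,577.51.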